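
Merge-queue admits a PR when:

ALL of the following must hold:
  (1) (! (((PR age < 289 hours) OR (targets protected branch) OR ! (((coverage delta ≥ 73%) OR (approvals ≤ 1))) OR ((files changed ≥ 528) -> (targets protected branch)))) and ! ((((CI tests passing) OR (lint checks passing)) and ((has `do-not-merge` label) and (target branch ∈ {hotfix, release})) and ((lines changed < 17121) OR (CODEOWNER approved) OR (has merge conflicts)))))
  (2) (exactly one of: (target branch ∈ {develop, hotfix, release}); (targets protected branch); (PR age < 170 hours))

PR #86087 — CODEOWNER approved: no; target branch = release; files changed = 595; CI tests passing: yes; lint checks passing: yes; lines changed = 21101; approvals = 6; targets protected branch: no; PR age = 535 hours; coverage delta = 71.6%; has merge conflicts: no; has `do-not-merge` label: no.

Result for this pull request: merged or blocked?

Atomic conditions:
  PR age < 289 hours: 535 < 289 is false
  targets protected branch: no → false
  coverage delta ≥ 73%: 71.6 ≥ 73 is false
  approvals ≤ 1: 6 ≤ 1 is false
  files changed ≥ 528: 595 ≥ 528 is true
  CI tests passing: yes → true
  lint checks passing: yes → true
  has `do-not-merge` label: no → false
  target branch ∈ {hotfix, release}: release is in the set → true
  lines changed < 17121: 21101 < 17121 is false
  CODEOWNER approved: no → false
  has merge conflicts: no → false
  target branch ∈ {develop, hotfix, release}: release is in the set → true
  PR age < 170 hours: 535 < 170 is false
Combine:
[1.1.1.3.1] false OR false = false
[1.1.1.3] NOT false = true
[1.1.1.4] true → false = false
[1.1.1] false OR false OR true OR false = true
[1.1] NOT true = false
[1.2.1.1] true OR true = true
[1.2.1.2] false AND true = false
[1.2.1.3] false OR false OR false = false
[1.2.1] true AND false AND false = false
[1.2] NOT false = true
[1] false AND true = false
[2] exactly-one(true, false, false) = true
[root] false AND true = false
Overall: false → blocked

Blocked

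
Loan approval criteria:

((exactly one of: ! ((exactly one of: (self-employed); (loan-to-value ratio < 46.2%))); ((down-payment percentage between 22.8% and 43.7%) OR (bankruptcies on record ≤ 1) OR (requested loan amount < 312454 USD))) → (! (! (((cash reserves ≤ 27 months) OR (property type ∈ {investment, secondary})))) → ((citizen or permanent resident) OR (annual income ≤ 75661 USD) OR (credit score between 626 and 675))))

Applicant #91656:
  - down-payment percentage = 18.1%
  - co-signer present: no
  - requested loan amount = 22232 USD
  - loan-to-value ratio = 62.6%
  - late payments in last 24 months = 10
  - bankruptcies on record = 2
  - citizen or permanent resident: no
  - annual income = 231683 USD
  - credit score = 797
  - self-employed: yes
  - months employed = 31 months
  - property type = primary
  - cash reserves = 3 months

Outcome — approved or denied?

Atomic conditions:
  self-employed: yes → true
  loan-to-value ratio < 46.2%: 62.6 < 46.2 is false
  down-payment percentage between 22.8% and 43.7%: 18.1 in [22.8, 43.7] is false
  bankruptcies on record ≤ 1: 2 ≤ 1 is false
  requested loan amount < 312454 USD: 22232 < 312454 is true
  cash reserves ≤ 27 months: 3 ≤ 27 is true
  property type ∈ {investment, secondary}: primary is not in the set → false
  citizen or permanent resident: no → false
  annual income ≤ 75661 USD: 231683 ≤ 75661 is false
  credit score between 626 and 675: 797 in [626, 675] is false
Combine:
[1.1.1] exactly-one(true, false) = true
[1.1] NOT true = false
[1.2] false OR false OR true = true
[1] exactly-one(false, true) = true
[2.1.1.1] true OR false = true
[2.1.1] NOT true = false
[2.1] NOT false = true
[2.2] false OR false OR false = false
[2] true → false = false
[root] true → false = false
Overall: false → denied

Denied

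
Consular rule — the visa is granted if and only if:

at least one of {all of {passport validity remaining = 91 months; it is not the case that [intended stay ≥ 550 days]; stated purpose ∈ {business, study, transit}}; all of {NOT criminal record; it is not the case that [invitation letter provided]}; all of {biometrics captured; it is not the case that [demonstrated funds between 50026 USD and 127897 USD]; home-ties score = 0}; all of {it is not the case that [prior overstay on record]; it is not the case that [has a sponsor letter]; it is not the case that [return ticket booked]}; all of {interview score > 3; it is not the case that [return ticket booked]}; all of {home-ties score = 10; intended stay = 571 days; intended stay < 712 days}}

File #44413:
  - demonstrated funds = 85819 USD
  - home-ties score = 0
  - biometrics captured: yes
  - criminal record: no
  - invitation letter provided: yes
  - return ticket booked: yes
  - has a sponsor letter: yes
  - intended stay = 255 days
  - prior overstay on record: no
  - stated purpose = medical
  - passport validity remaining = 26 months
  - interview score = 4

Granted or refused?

Refused

Atomic conditions:
  passport validity remaining = 91 months: 26 == 91 is false
  intended stay ≥ 550 days: 255 ≥ 550 is false
  stated purpose ∈ {business, study, transit}: medical is not in the set → false
  NOT criminal record: no → true
  invitation letter provided: yes → true
  biometrics captured: yes → true
  demonstrated funds between 50026 USD and 127897 USD: 85819 in [50026, 127897] is true
  home-ties score = 0: 0 == 0 is true
  prior overstay on record: no → false
  has a sponsor letter: yes → true
  return ticket booked: yes → true
  interview score > 3: 4 > 3 is true
  home-ties score = 10: 0 == 10 is false
  intended stay = 571 days: 255 == 571 is false
  intended stay < 712 days: 255 < 712 is true
Combine:
[1.2] NOT false = true
[1] false AND true AND false = false
[2.2] NOT true = false
[2] true AND false = false
[3.2] NOT true = false
[3] true AND false AND true = false
[4.1] NOT false = true
[4.2] NOT true = false
[4.3] NOT true = false
[4] true AND false AND false = false
[5.2] NOT true = false
[5] true AND false = false
[6] false AND false AND true = false
[root] false OR false OR false OR false OR false OR false = false
Overall: false → refused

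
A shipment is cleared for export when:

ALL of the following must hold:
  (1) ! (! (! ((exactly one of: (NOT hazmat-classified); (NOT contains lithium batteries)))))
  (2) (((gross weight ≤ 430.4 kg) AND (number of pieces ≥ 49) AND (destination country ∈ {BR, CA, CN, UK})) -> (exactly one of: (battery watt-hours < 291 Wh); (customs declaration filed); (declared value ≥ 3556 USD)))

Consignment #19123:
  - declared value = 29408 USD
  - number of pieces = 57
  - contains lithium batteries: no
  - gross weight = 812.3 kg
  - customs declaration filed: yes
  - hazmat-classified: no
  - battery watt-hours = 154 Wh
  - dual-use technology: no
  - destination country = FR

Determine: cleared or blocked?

Cleared

Atomic conditions:
  NOT hazmat-classified: no → true
  NOT contains lithium batteries: no → true
  gross weight ≤ 430.4 kg: 812.3 ≤ 430.4 is false
  number of pieces ≥ 49: 57 ≥ 49 is true
  destination country ∈ {BR, CA, CN, UK}: FR is not in the set → false
  battery watt-hours < 291 Wh: 154 < 291 is true
  customs declaration filed: yes → true
  declared value ≥ 3556 USD: 29408 ≥ 3556 is true
Combine:
[1.1.1.1] exactly-one(true, true) = false
[1.1.1] NOT false = true
[1.1] NOT true = false
[1] NOT false = true
[2.1] false AND true AND false = false
[2.2] exactly-one(true, true, true) = false
[2] false → false (antecedent false ⇒ implication holds) = true
[root] true AND true = true
Overall: true → cleared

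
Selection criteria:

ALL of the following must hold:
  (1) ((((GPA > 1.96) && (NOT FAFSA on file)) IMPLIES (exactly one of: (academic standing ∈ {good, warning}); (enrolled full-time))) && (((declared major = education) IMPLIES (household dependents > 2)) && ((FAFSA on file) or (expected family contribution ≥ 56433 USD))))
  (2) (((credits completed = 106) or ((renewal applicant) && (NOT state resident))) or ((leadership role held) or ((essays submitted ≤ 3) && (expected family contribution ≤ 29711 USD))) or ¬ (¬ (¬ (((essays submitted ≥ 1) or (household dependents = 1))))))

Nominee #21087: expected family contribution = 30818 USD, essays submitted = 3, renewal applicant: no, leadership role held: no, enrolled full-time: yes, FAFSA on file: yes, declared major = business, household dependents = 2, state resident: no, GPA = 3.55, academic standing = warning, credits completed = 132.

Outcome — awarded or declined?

Atomic conditions:
  GPA > 1.96: 3.55 > 1.96 is true
  NOT FAFSA on file: yes → false
  academic standing ∈ {good, warning}: warning is in the set → true
  enrolled full-time: yes → true
  declared major = education: business == education is false
  household dependents > 2: 2 > 2 is false
  FAFSA on file: yes → true
  expected family contribution ≥ 56433 USD: 30818 ≥ 56433 is false
  credits completed = 106: 132 == 106 is false
  renewal applicant: no → false
  NOT state resident: no → true
  leadership role held: no → false
  essays submitted ≤ 3: 3 ≤ 3 is true
  expected family contribution ≤ 29711 USD: 30818 ≤ 29711 is false
  essays submitted ≥ 1: 3 ≥ 1 is true
  household dependents = 1: 2 == 1 is false
Combine:
[1.1.1] true AND false = false
[1.1.2] exactly-one(true, true) = false
[1.1] false → false (antecedent false ⇒ implication holds) = true
[1.2.1] false → false (antecedent false ⇒ implication holds) = true
[1.2.2] true OR false = true
[1.2] true AND true = true
[1] true AND true = true
[2.1.2] false AND true = false
[2.1] false OR false = false
[2.2.2] true AND false = false
[2.2] false OR false = false
[2.3.1.1.1] true OR false = true
[2.3.1.1] NOT true = false
[2.3.1] NOT false = true
[2.3] NOT true = false
[2] false OR false OR false = false
[root] true AND false = false
Overall: false → declined

Declined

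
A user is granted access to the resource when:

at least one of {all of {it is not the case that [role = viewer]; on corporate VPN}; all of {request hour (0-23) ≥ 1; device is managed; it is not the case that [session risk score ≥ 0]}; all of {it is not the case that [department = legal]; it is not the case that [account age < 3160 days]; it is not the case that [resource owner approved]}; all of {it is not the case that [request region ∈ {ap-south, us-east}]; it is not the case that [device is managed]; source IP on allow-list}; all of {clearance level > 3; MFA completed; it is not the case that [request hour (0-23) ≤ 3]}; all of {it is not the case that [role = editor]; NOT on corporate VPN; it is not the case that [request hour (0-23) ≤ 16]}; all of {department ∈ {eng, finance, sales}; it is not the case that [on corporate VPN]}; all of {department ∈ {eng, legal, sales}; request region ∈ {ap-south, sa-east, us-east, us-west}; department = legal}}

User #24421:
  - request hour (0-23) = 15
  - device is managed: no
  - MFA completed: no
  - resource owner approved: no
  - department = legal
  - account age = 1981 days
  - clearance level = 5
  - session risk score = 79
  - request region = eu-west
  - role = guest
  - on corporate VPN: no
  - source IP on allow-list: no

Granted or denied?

Denied

Atomic conditions:
  role = viewer: guest == viewer is false
  on corporate VPN: no → false
  request hour (0-23) ≥ 1: 15 ≥ 1 is true
  device is managed: no → false
  session risk score ≥ 0: 79 ≥ 0 is true
  department = legal: legal == legal is true
  account age < 3160 days: 1981 < 3160 is true
  resource owner approved: no → false
  request region ∈ {ap-south, us-east}: eu-west is not in the set → false
  source IP on allow-list: no → false
  clearance level > 3: 5 > 3 is true
  MFA completed: no → false
  request hour (0-23) ≤ 3: 15 ≤ 3 is false
  role = editor: guest == editor is false
  NOT on corporate VPN: no → true
  request hour (0-23) ≤ 16: 15 ≤ 16 is true
  department ∈ {eng, finance, sales}: legal is not in the set → false
  department ∈ {eng, legal, sales}: legal is in the set → true
  request region ∈ {ap-south, sa-east, us-east, us-west}: eu-west is not in the set → false
Combine:
[1.1] NOT false = true
[1] true AND false = false
[2.3] NOT true = false
[2] true AND false AND false = false
[3.1] NOT true = false
[3.2] NOT true = false
[3.3] NOT false = true
[3] false AND false AND true = false
[4.1] NOT false = true
[4.2] NOT false = true
[4] true AND true AND false = false
[5.3] NOT false = true
[5] true AND false AND true = false
[6.1] NOT false = true
[6.3] NOT true = false
[6] true AND true AND false = false
[7.2] NOT false = true
[7] false AND true = false
[8] true AND false AND true = false
[root] false OR false OR false OR false OR false OR false OR false OR false = false
Overall: false → denied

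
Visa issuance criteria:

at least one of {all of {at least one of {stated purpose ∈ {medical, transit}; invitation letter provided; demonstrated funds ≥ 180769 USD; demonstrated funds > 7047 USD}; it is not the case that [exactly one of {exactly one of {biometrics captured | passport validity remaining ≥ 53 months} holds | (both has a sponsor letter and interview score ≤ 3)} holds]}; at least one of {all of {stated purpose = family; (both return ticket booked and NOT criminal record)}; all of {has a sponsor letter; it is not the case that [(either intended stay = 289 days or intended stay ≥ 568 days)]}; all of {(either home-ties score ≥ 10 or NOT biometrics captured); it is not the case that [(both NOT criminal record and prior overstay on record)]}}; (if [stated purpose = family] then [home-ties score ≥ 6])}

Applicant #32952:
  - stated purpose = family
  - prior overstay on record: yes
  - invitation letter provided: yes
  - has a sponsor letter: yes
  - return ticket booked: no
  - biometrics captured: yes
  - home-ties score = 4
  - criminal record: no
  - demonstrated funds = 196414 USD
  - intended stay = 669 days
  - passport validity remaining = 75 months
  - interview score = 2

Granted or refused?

Atomic conditions:
  stated purpose ∈ {medical, transit}: family is not in the set → false
  invitation letter provided: yes → true
  demonstrated funds ≥ 180769 USD: 196414 ≥ 180769 is true
  demonstrated funds > 7047 USD: 196414 > 7047 is true
  biometrics captured: yes → true
  passport validity remaining ≥ 53 months: 75 ≥ 53 is true
  has a sponsor letter: yes → true
  interview score ≤ 3: 2 ≤ 3 is true
  stated purpose = family: family == family is true
  return ticket booked: no → false
  NOT criminal record: no → true
  intended stay = 289 days: 669 == 289 is false
  intended stay ≥ 568 days: 669 ≥ 568 is true
  home-ties score ≥ 10: 4 ≥ 10 is false
  NOT biometrics captured: yes → false
  prior overstay on record: yes → true
  home-ties score ≥ 6: 4 ≥ 6 is false
Combine:
[1.1] false OR true OR true OR true = true
[1.2.1.1] exactly-one(true, true) = false
[1.2.1.2] true AND true = true
[1.2.1] exactly-one(false, true) = true
[1.2] NOT true = false
[1] true AND false = false
[2.1.2] false AND true = false
[2.1] true AND false = false
[2.2.2.1] false OR true = true
[2.2.2] NOT true = false
[2.2] true AND false = false
[2.3.1] false OR false = false
[2.3.2.1] true AND true = true
[2.3.2] NOT true = false
[2.3] false AND false = false
[2] false OR false OR false = false
[3] true → false = false
[root] false OR false OR false = false
Overall: false → refused

Refused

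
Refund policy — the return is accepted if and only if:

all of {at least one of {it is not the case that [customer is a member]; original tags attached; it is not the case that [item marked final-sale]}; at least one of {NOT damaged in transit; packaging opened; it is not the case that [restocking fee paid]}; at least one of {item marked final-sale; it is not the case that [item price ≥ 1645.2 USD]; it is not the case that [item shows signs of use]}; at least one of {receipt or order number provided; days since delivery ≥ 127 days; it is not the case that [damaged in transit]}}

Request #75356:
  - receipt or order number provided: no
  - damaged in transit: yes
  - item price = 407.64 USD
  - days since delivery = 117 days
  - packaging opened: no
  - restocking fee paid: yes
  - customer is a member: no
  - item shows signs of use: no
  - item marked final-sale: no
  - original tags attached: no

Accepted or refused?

Atomic conditions:
  customer is a member: no → false
  original tags attached: no → false
  item marked final-sale: no → false
  NOT damaged in transit: yes → false
  packaging opened: no → false
  restocking fee paid: yes → true
  item price ≥ 1645.2 USD: 407.64 ≥ 1645.2 is false
  item shows signs of use: no → false
  receipt or order number provided: no → false
  days since delivery ≥ 127 days: 117 ≥ 127 is false
  damaged in transit: yes → true
Combine:
[1.1] NOT false = true
[1.3] NOT false = true
[1] true OR false OR true = true
[2.3] NOT true = false
[2] false OR false OR false = false
[3.2] NOT false = true
[3.3] NOT false = true
[3] false OR true OR true = true
[4.3] NOT true = false
[4] false OR false OR false = false
[root] true AND false AND true AND false = false
Overall: false → refused

Refused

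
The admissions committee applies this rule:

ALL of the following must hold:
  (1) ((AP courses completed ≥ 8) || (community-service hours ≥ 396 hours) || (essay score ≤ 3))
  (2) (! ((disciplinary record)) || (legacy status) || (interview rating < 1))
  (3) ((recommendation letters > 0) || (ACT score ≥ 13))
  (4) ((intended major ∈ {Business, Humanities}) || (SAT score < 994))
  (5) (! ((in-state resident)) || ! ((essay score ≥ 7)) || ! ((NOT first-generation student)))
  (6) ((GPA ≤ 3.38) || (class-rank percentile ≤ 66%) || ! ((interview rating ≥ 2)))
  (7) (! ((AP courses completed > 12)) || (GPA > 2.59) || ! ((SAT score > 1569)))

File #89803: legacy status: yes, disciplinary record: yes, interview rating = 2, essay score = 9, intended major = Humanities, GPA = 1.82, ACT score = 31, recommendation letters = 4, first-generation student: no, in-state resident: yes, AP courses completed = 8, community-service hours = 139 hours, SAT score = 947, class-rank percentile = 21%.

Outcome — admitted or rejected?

Atomic conditions:
  AP courses completed ≥ 8: 8 ≥ 8 is true
  community-service hours ≥ 396 hours: 139 ≥ 396 is false
  essay score ≤ 3: 9 ≤ 3 is false
  disciplinary record: yes → true
  legacy status: yes → true
  interview rating < 1: 2 < 1 is false
  recommendation letters > 0: 4 > 0 is true
  ACT score ≥ 13: 31 ≥ 13 is true
  intended major ∈ {Business, Humanities}: Humanities is in the set → true
  SAT score < 994: 947 < 994 is true
  in-state resident: yes → true
  essay score ≥ 7: 9 ≥ 7 is true
  NOT first-generation student: no → true
  GPA ≤ 3.38: 1.82 ≤ 3.38 is true
  class-rank percentile ≤ 66%: 21 ≤ 66 is true
  interview rating ≥ 2: 2 ≥ 2 is true
  AP courses completed > 12: 8 > 12 is false
  GPA > 2.59: 1.82 > 2.59 is false
  SAT score > 1569: 947 > 1569 is false
Combine:
[1] true OR false OR false = true
[2.1] NOT true = false
[2] false OR true OR false = true
[3] true OR true = true
[4] true OR true = true
[5.1] NOT true = false
[5.2] NOT true = false
[5.3] NOT true = false
[5] false OR false OR false = false
[6.3] NOT true = false
[6] true OR true OR false = true
[7.1] NOT false = true
[7.3] NOT false = true
[7] true OR false OR true = true
[root] true AND true AND true AND true AND false AND true AND true = false
Overall: false → rejected

Rejected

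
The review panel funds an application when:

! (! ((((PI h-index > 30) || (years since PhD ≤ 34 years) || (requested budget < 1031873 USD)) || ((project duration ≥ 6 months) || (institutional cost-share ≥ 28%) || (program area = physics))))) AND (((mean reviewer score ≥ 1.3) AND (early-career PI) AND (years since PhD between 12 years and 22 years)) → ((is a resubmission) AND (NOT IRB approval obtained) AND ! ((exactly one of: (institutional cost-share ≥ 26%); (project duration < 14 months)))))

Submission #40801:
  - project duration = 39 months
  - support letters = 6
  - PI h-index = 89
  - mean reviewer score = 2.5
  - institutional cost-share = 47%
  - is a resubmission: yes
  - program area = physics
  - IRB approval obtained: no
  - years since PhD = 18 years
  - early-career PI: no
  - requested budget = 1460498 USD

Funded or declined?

Funded

Atomic conditions:
  PI h-index > 30: 89 > 30 is true
  years since PhD ≤ 34 years: 18 ≤ 34 is true
  requested budget < 1031873 USD: 1460498 < 1031873 is false
  project duration ≥ 6 months: 39 ≥ 6 is true
  institutional cost-share ≥ 28%: 47 ≥ 28 is true
  program area = physics: physics == physics is true
  mean reviewer score ≥ 1.3: 2.5 ≥ 1.3 is true
  early-career PI: no → false
  years since PhD between 12 years and 22 years: 18 in [12, 22] is true
  is a resubmission: yes → true
  NOT IRB approval obtained: no → true
  institutional cost-share ≥ 26%: 47 ≥ 26 is true
  project duration < 14 months: 39 < 14 is false
Combine:
[1.1.1.1] true OR true OR false = true
[1.1.1.2] true OR true OR true = true
[1.1.1] true OR true = true
[1.1] NOT true = false
[1] NOT false = true
[2.1] true AND false AND true = false
[2.2.3.1] exactly-one(true, false) = true
[2.2.3] NOT true = false
[2.2] true AND true AND false = false
[2] false → false (antecedent false ⇒ implication holds) = true
[root] true AND true = true
Overall: true → funded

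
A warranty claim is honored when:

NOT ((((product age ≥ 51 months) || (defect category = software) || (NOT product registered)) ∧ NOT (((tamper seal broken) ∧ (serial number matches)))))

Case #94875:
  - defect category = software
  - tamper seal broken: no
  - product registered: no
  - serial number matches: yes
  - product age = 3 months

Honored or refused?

Refused

Atomic conditions:
  product age ≥ 51 months: 3 ≥ 51 is false
  defect category = software: software == software is true
  NOT product registered: no → true
  tamper seal broken: no → false
  serial number matches: yes → true
Combine:
[1.1] false OR true OR true = true
[1.2.1] false AND true = false
[1.2] NOT false = true
[1] true AND true = true
[root] NOT true = false
Overall: false → refused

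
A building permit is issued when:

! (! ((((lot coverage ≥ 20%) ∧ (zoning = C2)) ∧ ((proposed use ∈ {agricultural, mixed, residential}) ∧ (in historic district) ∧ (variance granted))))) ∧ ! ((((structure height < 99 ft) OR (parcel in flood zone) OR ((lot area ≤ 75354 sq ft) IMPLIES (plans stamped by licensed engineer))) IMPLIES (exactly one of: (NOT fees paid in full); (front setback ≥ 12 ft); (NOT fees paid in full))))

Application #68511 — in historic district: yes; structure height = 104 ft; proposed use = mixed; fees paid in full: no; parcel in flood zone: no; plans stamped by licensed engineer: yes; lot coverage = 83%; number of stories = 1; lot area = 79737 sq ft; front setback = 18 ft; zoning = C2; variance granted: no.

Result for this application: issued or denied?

Atomic conditions:
  lot coverage ≥ 20%: 83 ≥ 20 is true
  zoning = C2: C2 == C2 is true
  proposed use ∈ {agricultural, mixed, residential}: mixed is in the set → true
  in historic district: yes → true
  variance granted: no → false
  structure height < 99 ft: 104 < 99 is false
  parcel in flood zone: no → false
  lot area ≤ 75354 sq ft: 79737 ≤ 75354 is false
  plans stamped by licensed engineer: yes → true
  NOT fees paid in full: no → true
  front setback ≥ 12 ft: 18 ≥ 12 is true
Combine:
[1.1.1.1] true AND true = true
[1.1.1.2] true AND true AND false = false
[1.1.1] true AND false = false
[1.1] NOT false = true
[1] NOT true = false
[2.1.1.3] false → true (antecedent false ⇒ implication holds) = true
[2.1.1] false OR false OR true = true
[2.1.2] exactly-one(true, true, true) = false
[2.1] true → false = false
[2] NOT false = true
[root] false AND true = false
Overall: false → denied

Denied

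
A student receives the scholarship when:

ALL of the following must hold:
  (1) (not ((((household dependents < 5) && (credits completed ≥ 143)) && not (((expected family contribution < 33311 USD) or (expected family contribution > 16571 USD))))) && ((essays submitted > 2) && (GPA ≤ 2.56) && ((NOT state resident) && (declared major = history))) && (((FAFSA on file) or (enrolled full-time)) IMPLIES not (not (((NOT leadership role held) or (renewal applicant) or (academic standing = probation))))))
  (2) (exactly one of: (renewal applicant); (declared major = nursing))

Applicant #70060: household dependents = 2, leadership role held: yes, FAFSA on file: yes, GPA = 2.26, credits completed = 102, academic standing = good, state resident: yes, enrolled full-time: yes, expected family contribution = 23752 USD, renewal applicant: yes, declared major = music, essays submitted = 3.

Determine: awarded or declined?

Atomic conditions:
  household dependents < 5: 2 < 5 is true
  credits completed ≥ 143: 102 ≥ 143 is false
  expected family contribution < 33311 USD: 23752 < 33311 is true
  expected family contribution > 16571 USD: 23752 > 16571 is true
  essays submitted > 2: 3 > 2 is true
  GPA ≤ 2.56: 2.26 ≤ 2.56 is true
  NOT state resident: yes → false
  declared major = history: music == history is false
  FAFSA on file: yes → true
  enrolled full-time: yes → true
  NOT leadership role held: yes → false
  renewal applicant: yes → true
  academic standing = probation: good == probation is false
  declared major = nursing: music == nursing is false
Combine:
[1.1.1.1] true AND false = false
[1.1.1.2.1] true OR true = true
[1.1.1.2] NOT true = false
[1.1.1] false AND false = false
[1.1] NOT false = true
[1.2.3] false AND false = false
[1.2] true AND true AND false = false
[1.3.1] true OR true = true
[1.3.2.1.1] false OR true OR false = true
[1.3.2.1] NOT true = false
[1.3.2] NOT false = true
[1.3] true → true = true
[1] true AND false AND true = false
[2] exactly-one(true, false) = true
[root] false AND true = false
Overall: false → declined

Declined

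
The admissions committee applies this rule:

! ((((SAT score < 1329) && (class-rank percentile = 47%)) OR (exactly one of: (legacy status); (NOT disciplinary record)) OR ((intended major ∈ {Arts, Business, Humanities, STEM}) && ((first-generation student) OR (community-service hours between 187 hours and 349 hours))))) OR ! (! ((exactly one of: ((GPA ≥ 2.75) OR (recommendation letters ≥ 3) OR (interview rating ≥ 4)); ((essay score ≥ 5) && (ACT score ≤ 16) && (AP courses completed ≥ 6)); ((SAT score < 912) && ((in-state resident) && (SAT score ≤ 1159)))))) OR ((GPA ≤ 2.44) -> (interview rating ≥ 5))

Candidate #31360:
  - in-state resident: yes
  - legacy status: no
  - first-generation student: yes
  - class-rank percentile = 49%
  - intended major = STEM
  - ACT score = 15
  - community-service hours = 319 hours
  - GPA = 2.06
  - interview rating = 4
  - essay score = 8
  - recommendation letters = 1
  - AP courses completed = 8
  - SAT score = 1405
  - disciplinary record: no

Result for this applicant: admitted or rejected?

Atomic conditions:
  SAT score < 1329: 1405 < 1329 is false
  class-rank percentile = 47%: 49 == 47 is false
  legacy status: no → false
  NOT disciplinary record: no → true
  intended major ∈ {Arts, Business, Humanities, STEM}: STEM is in the set → true
  first-generation student: yes → true
  community-service hours between 187 hours and 349 hours: 319 in [187, 349] is true
  GPA ≥ 2.75: 2.06 ≥ 2.75 is false
  recommendation letters ≥ 3: 1 ≥ 3 is false
  interview rating ≥ 4: 4 ≥ 4 is true
  essay score ≥ 5: 8 ≥ 5 is true
  ACT score ≤ 16: 15 ≤ 16 is true
  AP courses completed ≥ 6: 8 ≥ 6 is true
  SAT score < 912: 1405 < 912 is false
  in-state resident: yes → true
  SAT score ≤ 1159: 1405 ≤ 1159 is false
  GPA ≤ 2.44: 2.06 ≤ 2.44 is true
  interview rating ≥ 5: 4 ≥ 5 is false
Combine:
[1.1.1] false AND false = false
[1.1.2] exactly-one(false, true) = true
[1.1.3.2] true OR true = true
[1.1.3] true AND true = true
[1.1] false OR true OR true = true
[1] NOT true = false
[2.1.1.1] false OR false OR true = true
[2.1.1.2] true AND true AND true = true
[2.1.1.3.2] true AND false = false
[2.1.1.3] false AND false = false
[2.1.1] exactly-one(true, true, false) = false
[2.1] NOT false = true
[2] NOT true = false
[3] true → false = false
[root] false OR false OR false = false
Overall: false → rejected

Rejected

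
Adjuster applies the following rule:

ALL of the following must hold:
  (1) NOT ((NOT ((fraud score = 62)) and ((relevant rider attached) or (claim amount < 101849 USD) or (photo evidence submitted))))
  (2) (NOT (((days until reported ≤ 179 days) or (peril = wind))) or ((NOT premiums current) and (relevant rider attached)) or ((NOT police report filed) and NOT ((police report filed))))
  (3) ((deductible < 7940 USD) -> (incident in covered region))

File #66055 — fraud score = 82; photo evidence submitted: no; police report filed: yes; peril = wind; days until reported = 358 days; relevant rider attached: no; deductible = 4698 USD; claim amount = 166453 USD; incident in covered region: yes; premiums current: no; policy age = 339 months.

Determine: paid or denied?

Atomic conditions:
  fraud score = 62: 82 == 62 is false
  relevant rider attached: no → false
  claim amount < 101849 USD: 166453 < 101849 is false
  photo evidence submitted: no → false
  days until reported ≤ 179 days: 358 ≤ 179 is false
  peril = wind: wind == wind is true
  NOT premiums current: no → true
  NOT police report filed: yes → false
  police report filed: yes → true
  deductible < 7940 USD: 4698 < 7940 is true
  incident in covered region: yes → true
Combine:
[1.1.1] NOT false = true
[1.1.2] false OR false OR false = false
[1.1] true AND false = false
[1] NOT false = true
[2.1.1] false OR true = true
[2.1] NOT true = false
[2.2] true AND false = false
[2.3.2] NOT true = false
[2.3] false AND false = false
[2] false OR false OR false = false
[3] true → true = true
[root] true AND false AND true = false
Overall: false → denied

Denied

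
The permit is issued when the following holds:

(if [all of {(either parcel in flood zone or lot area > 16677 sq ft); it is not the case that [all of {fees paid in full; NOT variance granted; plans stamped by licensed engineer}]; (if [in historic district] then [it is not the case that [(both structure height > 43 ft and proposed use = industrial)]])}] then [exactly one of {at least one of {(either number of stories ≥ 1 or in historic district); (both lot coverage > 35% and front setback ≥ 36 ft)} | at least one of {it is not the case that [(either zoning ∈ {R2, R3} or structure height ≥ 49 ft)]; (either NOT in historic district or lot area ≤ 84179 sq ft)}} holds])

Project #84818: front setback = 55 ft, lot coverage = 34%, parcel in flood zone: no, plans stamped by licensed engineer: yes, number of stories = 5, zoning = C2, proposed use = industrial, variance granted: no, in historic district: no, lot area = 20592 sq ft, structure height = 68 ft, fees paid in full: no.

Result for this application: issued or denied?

Atomic conditions:
  parcel in flood zone: no → false
  lot area > 16677 sq ft: 20592 > 16677 is true
  fees paid in full: no → false
  NOT variance granted: no → true
  plans stamped by licensed engineer: yes → true
  in historic district: no → false
  structure height > 43 ft: 68 > 43 is true
  proposed use = industrial: industrial == industrial is true
  number of stories ≥ 1: 5 ≥ 1 is true
  lot coverage > 35%: 34 > 35 is false
  front setback ≥ 36 ft: 55 ≥ 36 is true
  zoning ∈ {R2, R3}: C2 is not in the set → false
  structure height ≥ 49 ft: 68 ≥ 49 is true
  NOT in historic district: no → true
  lot area ≤ 84179 sq ft: 20592 ≤ 84179 is true
Combine:
[1.1] false OR true = true
[1.2.1] false AND true AND true = false
[1.2] NOT false = true
[1.3.2.1] true AND true = true
[1.3.2] NOT true = false
[1.3] false → false (antecedent false ⇒ implication holds) = true
[1] true AND true AND true = true
[2.1.1] true OR false = true
[2.1.2] false AND true = false
[2.1] true OR false = true
[2.2.1.1] false OR true = true
[2.2.1] NOT true = false
[2.2.2] true OR true = true
[2.2] false OR true = true
[2] exactly-one(true, true) = false
[root] true → false = false
Overall: false → denied

Denied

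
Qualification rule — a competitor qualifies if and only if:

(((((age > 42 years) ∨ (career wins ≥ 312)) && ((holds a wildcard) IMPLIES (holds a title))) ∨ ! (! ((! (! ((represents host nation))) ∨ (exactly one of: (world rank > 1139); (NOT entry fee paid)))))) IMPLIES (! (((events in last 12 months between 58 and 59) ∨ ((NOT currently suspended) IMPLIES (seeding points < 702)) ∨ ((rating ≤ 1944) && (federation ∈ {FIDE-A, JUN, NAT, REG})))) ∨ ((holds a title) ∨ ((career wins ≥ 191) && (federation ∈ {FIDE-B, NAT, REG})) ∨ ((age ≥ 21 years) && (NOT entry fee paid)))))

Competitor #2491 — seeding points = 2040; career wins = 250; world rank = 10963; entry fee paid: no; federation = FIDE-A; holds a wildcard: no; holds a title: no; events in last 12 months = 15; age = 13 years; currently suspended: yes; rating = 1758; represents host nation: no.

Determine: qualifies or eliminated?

Qualifies

Atomic conditions:
  age > 42 years: 13 > 42 is false
  career wins ≥ 312: 250 ≥ 312 is false
  holds a wildcard: no → false
  holds a title: no → false
  represents host nation: no → false
  world rank > 1139: 10963 > 1139 is true
  NOT entry fee paid: no → true
  events in last 12 months between 58 and 59: 15 in [58, 59] is false
  NOT currently suspended: yes → false
  seeding points < 702: 2040 < 702 is false
  rating ≤ 1944: 1758 ≤ 1944 is true
  federation ∈ {FIDE-A, JUN, NAT, REG}: FIDE-A is in the set → true
  career wins ≥ 191: 250 ≥ 191 is true
  federation ∈ {FIDE-B, NAT, REG}: FIDE-A is not in the set → false
  age ≥ 21 years: 13 ≥ 21 is false
Combine:
[1.1.1] false OR false = false
[1.1.2] false → false (antecedent false ⇒ implication holds) = true
[1.1] false AND true = false
[1.2.1.1.1.1] NOT false = true
[1.2.1.1.1] NOT true = false
[1.2.1.1.2] exactly-one(true, true) = false
[1.2.1.1] false OR false = false
[1.2.1] NOT false = true
[1.2] NOT true = false
[1] false OR false = false
[2.1.1.2] false → false (antecedent false ⇒ implication holds) = true
[2.1.1.3] true AND true = true
[2.1.1] false OR true OR true = true
[2.1] NOT true = false
[2.2.2] true AND false = false
[2.2.3] false AND true = false
[2.2] false OR false OR false = false
[2] false OR false = false
[root] false → false (antecedent false ⇒ implication holds) = true
Overall: true → qualifies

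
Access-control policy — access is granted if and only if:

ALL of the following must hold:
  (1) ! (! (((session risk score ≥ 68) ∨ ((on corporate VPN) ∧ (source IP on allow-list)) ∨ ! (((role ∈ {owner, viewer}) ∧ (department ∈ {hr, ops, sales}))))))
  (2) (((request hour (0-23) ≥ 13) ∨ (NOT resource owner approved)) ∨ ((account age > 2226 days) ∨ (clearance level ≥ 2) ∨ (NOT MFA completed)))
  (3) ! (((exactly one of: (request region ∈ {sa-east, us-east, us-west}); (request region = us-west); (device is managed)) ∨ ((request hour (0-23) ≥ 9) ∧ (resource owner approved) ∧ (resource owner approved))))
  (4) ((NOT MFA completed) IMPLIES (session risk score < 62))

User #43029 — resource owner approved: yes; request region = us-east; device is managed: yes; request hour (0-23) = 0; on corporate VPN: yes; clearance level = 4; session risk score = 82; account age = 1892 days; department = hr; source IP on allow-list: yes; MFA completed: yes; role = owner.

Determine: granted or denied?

Atomic conditions:
  session risk score ≥ 68: 82 ≥ 68 is true
  on corporate VPN: yes → true
  source IP on allow-list: yes → true
  role ∈ {owner, viewer}: owner is in the set → true
  department ∈ {hr, ops, sales}: hr is in the set → true
  request hour (0-23) ≥ 13: 0 ≥ 13 is false
  NOT resource owner approved: yes → false
  account age > 2226 days: 1892 > 2226 is false
  clearance level ≥ 2: 4 ≥ 2 is true
  NOT MFA completed: yes → false
  request region ∈ {sa-east, us-east, us-west}: us-east is in the set → true
  request region = us-west: us-east == us-west is false
  device is managed: yes → true
  request hour (0-23) ≥ 9: 0 ≥ 9 is false
  resource owner approved: yes → true
  session risk score < 62: 82 < 62 is false
Combine:
[1.1.1.2] true AND true = true
[1.1.1.3.1] true AND true = true
[1.1.1.3] NOT true = false
[1.1.1] true OR true OR false = true
[1.1] NOT true = false
[1] NOT false = true
[2.1] false OR false = false
[2.2] false OR true OR false = true
[2] false OR true = true
[3.1.1] exactly-one(true, false, true) = false
[3.1.2] false AND true AND true = false
[3.1] false OR false = false
[3] NOT false = true
[4] false → false (antecedent false ⇒ implication holds) = true
[root] true AND true AND true AND true = true
Overall: true → granted

Granted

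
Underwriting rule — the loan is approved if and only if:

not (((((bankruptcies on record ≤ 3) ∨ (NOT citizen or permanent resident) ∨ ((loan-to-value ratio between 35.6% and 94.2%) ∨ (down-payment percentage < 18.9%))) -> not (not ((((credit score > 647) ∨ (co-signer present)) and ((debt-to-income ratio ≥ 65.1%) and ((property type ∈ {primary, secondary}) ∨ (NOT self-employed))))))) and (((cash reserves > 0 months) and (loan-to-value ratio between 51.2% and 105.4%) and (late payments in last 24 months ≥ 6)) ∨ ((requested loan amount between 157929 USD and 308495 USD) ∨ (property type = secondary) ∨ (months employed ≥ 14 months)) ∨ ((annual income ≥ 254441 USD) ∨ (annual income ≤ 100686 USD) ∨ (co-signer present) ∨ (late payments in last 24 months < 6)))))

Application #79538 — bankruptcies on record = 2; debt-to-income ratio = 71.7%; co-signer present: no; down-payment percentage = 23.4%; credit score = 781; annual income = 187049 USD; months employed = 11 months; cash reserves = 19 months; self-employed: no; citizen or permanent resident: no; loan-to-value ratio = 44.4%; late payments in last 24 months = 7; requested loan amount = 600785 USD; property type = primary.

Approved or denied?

Atomic conditions:
  bankruptcies on record ≤ 3: 2 ≤ 3 is true
  NOT citizen or permanent resident: no → true
  loan-to-value ratio between 35.6% and 94.2%: 44.4 in [35.6, 94.2] is true
  down-payment percentage < 18.9%: 23.4 < 18.9 is false
  credit score > 647: 781 > 647 is true
  co-signer present: no → false
  debt-to-income ratio ≥ 65.1%: 71.7 ≥ 65.1 is true
  property type ∈ {primary, secondary}: primary is in the set → true
  NOT self-employed: no → true
  cash reserves > 0 months: 19 > 0 is true
  loan-to-value ratio between 51.2% and 105.4%: 44.4 in [51.2, 105.4] is false
  late payments in last 24 months ≥ 6: 7 ≥ 6 is true
  requested loan amount between 157929 USD and 308495 USD: 600785 in [157929, 308495] is false
  property type = secondary: primary == secondary is false
  months employed ≥ 14 months: 11 ≥ 14 is false
  annual income ≥ 254441 USD: 187049 ≥ 254441 is false
  annual income ≤ 100686 USD: 187049 ≤ 100686 is false
  late payments in last 24 months < 6: 7 < 6 is false
Combine:
[1.1.1.3] true OR false = true
[1.1.1] true OR true OR true = true
[1.1.2.1.1.1] true OR false = true
[1.1.2.1.1.2.2] true OR true = true
[1.1.2.1.1.2] true AND true = true
[1.1.2.1.1] true AND true = true
[1.1.2.1] NOT true = false
[1.1.2] NOT false = true
[1.1] true → true = true
[1.2.1] true AND false AND true = false
[1.2.2] false OR false OR false = false
[1.2.3] false OR false OR false OR false = false
[1.2] false OR false OR false = false
[1] true AND false = false
[root] NOT false = true
Overall: true → approved

Approved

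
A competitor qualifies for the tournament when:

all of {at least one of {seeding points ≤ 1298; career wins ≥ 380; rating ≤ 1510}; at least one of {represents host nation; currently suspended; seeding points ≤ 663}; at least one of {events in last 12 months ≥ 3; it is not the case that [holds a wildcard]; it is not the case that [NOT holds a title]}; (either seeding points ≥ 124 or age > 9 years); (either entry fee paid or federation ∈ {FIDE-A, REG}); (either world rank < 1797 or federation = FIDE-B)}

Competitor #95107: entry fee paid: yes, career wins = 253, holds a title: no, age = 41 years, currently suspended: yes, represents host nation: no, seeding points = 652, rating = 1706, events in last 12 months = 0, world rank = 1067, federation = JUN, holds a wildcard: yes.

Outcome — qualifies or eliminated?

Eliminated

Atomic conditions:
  seeding points ≤ 1298: 652 ≤ 1298 is true
  career wins ≥ 380: 253 ≥ 380 is false
  rating ≤ 1510: 1706 ≤ 1510 is false
  represents host nation: no → false
  currently suspended: yes → true
  seeding points ≤ 663: 652 ≤ 663 is true
  events in last 12 months ≥ 3: 0 ≥ 3 is false
  holds a wildcard: yes → true
  NOT holds a title: no → true
  seeding points ≥ 124: 652 ≥ 124 is true
  age > 9 years: 41 > 9 is true
  entry fee paid: yes → true
  federation ∈ {FIDE-A, REG}: JUN is not in the set → false
  world rank < 1797: 1067 < 1797 is true
  federation = FIDE-B: JUN == FIDE-B is false
Combine:
[1] true OR false OR false = true
[2] false OR true OR true = true
[3.2] NOT true = false
[3.3] NOT true = false
[3] false OR false OR false = false
[4] true OR true = true
[5] true OR false = true
[6] true OR false = true
[root] true AND true AND false AND true AND true AND true = false
Overall: false → eliminated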